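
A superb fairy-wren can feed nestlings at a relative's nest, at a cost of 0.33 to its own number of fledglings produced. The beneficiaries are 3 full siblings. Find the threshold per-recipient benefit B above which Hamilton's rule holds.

0.22

r to a full sibling = 1/2 (full sibs share both parents — two paths of length 2: r = 2·(1/2)^2 = 1/2).
Hamilton's rule with n recipients of equal r: n·r·B > C, so B > C/(n·r) = 0.33/(3·0.5) = 0.22.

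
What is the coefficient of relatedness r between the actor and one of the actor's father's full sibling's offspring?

0.125

Each parent–offspring link contributes a factor of 1/2, and independent paths through distinct common ancestors add.
First cousins share one grandparent pair — two paths of length 4: r = 2·(1/2)^4 = 1/8.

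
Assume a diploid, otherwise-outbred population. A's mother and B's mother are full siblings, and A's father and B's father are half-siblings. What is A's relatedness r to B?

0.1875

With two independent routes of shared ancestry, r is the sum of the two contributions.
A and B are related in two ways: first cousins through their mothers (r = 1/8) and half first cousins through their fathers (r = 1/16).
r = 1/8 + 1/16 = 3/16 = 0.1875.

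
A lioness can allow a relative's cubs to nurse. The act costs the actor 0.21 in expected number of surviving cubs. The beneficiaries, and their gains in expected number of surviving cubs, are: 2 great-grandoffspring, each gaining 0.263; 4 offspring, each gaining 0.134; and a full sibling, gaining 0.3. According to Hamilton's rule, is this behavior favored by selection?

Hamilton's rule: the trait is favored when the sum of r·B over every recipient exceeds the actor's cost C.
r to a great-grandoffspring = 1/8 (three parent–offspring links: r = (1/2)^3 = 1/8).
r to an offspring = 1/2 (one parent–offspring link: r = (1/2)^1 = 1/2).
r to a full sibling = 1/2 (full sibs share both parents — two paths of length 2: r = 2·(1/2)^2 = 1/2).
Summing one r·B term per recipient: 2·0.125·0.263 + 4·0.5·0.134 + 1·0.5·0.3 = 0.48375.
0.48375 > 0.21: the indirect benefit exceeds the cost.

Yes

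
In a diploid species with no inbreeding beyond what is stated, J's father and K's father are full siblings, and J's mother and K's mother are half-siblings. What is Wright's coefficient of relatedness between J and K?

0.1875

Independent pedigree routes through distinct common ancestors add.
J and K are related in two ways: first cousins through their fathers (r = 1/8) and half first cousins through their mothers (r = 1/16).
r = 1/8 + 1/16 = 0.1875.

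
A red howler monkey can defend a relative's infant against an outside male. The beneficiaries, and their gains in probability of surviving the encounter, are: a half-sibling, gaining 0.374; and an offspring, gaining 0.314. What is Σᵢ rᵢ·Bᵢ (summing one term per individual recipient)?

r to a half-sibling = 0.25 (half-sibs share one parent — one path of length 2: r = (1/2)^2 = 1/4).
r to an offspring = 1/2 (one parent–offspring link: r = (1/2)^1 = 1/2).
Summing one r·B term per recipient: 1·0.25·0.374 + 1·0.5·0.314 = 0.2505.

0.2505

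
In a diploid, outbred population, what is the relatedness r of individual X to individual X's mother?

Each parent–offspring link contributes a factor of 1/2, and independent paths through distinct common ancestors add.
One parent–offspring link: r = (1/2)^1 = 1/2.

0.5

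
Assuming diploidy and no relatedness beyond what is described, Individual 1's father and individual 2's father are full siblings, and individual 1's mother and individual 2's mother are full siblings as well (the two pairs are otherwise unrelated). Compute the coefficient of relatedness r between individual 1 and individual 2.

0.25

Relatedness sums over independent paths through distinct common ancestors.
Individual 1 and individual 2 are related in two ways: first cousins through their fathers (r = 1/8) and first cousins through their mothers (r = 1/8) — i.e. double first cousins.
r = 1/8 + 1/8 = 1/4 = 0.25.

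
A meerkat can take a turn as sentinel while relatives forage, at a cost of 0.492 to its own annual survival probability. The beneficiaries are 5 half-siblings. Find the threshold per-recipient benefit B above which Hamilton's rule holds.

0.3936

r to a half-sibling = 0.25 (half-sibs share one parent — one path of length 2: r = (1/2)^2 = 1/4).
Hamilton's rule with n recipients of equal r: n·r·B > C, so B > C/(n·r) = 0.492/(5·0.25) = 0.3936.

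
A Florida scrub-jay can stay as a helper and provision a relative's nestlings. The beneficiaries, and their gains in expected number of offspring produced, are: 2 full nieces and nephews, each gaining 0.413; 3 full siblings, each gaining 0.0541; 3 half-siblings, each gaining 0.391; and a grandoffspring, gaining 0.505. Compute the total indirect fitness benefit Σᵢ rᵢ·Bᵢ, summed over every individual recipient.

0.70715

r to a full niece or nephew = 1/4 (full aunt/uncle↔niece/nephew: two paths of length 3 through the shared grandparent pair: r = 2·(1/2)^3 = 1/4).
r to a full sibling = 0.5 (full sibs share both parents — two paths of length 2: r = 2·(1/2)^2 = 1/2).
r to a half-sibling = 1/4 (half-sibs share one parent — one path of length 2: r = (1/2)^2 = 1/4).
r to a grandoffspring = 0.25 (two parent–offspring links: r = (1/2)^2 = 1/4).
Summing one r·B term per recipient: 2·0.25·0.413 + 3·0.5·0.0541 + 3·0.25·0.391 + 1·0.25·0.505 = 0.70715.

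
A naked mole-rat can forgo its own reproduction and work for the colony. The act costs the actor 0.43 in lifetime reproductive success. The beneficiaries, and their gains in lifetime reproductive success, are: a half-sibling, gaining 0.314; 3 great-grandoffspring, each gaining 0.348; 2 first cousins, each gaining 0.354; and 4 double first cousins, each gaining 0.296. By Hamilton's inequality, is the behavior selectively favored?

Hamilton's rule: the trait is favored when the sum of r·B over every recipient exceeds the actor's cost C.
r to a half-sibling = 1/4 (half-sibs share one parent — one path of length 2: r = (1/2)^2 = 1/4).
r to a great-grandoffspring = 1/8 (three parent–offspring links: r = (1/2)^3 = 1/8).
r to a first cousin = 0.125 (first cousins share one grandparent pair — two paths of length 4: r = 2·(1/2)^4 = 1/8).
r to a double first cousin = 0.25 (double first cousins share both grandparent pairs — four paths of length 4: r = 4·(1/2)^4 = 1/4).
Summing one r·B term per recipient: 1·0.25·0.314 + 3·0.125·0.348 + 2·0.125·0.354 + 4·0.25·0.296 = 0.5935.
0.5935 > 0.43: the indirect benefit exceeds the cost.

Yes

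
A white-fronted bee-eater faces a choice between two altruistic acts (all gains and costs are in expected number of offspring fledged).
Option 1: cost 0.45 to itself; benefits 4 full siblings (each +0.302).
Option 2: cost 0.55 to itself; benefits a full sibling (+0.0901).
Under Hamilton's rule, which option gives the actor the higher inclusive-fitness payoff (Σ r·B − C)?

Option 1

Option 1: r to a full sibling = 0.5.
Option 1: Σ r·B − C = (4·0.5·0.302) − 0.45 = 0.154.
Option 2: r to a full sibling = 0.5.
Option 2: Σ r·B − C = (1·0.5·0.0901) − 0.55 = -0.50495.
Option 1 has the higher net inclusive-fitness payoff.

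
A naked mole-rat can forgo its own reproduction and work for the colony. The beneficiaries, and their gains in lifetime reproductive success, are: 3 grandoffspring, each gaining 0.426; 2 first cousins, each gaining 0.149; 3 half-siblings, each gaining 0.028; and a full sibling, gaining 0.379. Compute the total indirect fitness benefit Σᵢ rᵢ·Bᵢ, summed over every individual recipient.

r to a grandoffspring = 0.25 (two parent–offspring links: r = (1/2)^2 = 1/4).
r to a first cousin = 0.125 (first cousins share one grandparent pair — two paths of length 4: r = 2·(1/2)^4 = 1/8).
r to a half-sibling = 1/4 (half-sibs share one parent — one path of length 2: r = (1/2)^2 = 1/4).
r to a full sibling = 1/2 (full sibs share both parents — two paths of length 2: r = 2·(1/2)^2 = 1/2).
Summing one r·B term per recipient: 3·0.25·0.426 + 2·0.125·0.149 + 3·0.25·0.028 + 1·0.5·0.379 = 0.56725.

0.56725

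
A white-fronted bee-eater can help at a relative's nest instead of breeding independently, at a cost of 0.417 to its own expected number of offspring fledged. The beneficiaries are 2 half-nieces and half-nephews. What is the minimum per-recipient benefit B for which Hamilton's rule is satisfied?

1.668

r to a half-niece or half-nephew = 0.125 (half-aunt/uncle↔niece/nephew: one path of length 3: r = (1/2)^3 = 1/8).
Hamilton's rule with n recipients of equal r: n·r·B > C, so B > C/(n·r) = 0.417/(2·0.125) = 1.668.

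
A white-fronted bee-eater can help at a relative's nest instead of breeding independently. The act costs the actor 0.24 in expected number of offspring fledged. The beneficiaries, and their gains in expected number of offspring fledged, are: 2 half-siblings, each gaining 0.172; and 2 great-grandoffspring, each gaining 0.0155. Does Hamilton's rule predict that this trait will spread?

Hamilton's rule: the trait is favored when the sum of r·B over every recipient exceeds the actor's cost C.
r to a half-sibling = 1/4 (half-sibs share one parent — one path of length 2: r = (1/2)^2 = 1/4).
r to a great-grandoffspring = 0.125 (three parent–offspring links: r = (1/2)^3 = 1/8).
Summing one r·B term per recipient: 2·0.25·0.172 + 2·0.125·0.0155 = 0.089875.
0.089875 < 0.24: the indirect benefit is less than the cost.

No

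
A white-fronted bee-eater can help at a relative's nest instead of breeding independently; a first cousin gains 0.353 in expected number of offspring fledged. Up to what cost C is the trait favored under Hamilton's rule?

0.044125

r to a first cousin = 0.125 (first cousins share one grandparent pair — two paths of length 4: r = 2·(1/2)^4 = 1/8).
Hamilton's rule: n·r·B > C, so the trait is favored while C < n·r·B = 1·0.125·0.353 = 0.044125.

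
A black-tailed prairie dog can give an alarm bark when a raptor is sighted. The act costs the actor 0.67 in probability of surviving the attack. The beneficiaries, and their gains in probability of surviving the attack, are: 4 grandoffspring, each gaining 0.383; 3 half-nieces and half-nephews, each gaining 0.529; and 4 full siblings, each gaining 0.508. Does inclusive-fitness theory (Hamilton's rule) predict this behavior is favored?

Hamilton's rule: the trait is favored when the sum of r·B over every recipient exceeds the actor's cost C.
r to a grandoffspring = 1/4 (two parent–offspring links: r = (1/2)^2 = 1/4).
r to a half-niece or half-nephew = 0.125 (half-aunt/uncle↔niece/nephew: one path of length 3: r = (1/2)^3 = 1/8).
r to a full sibling = 1/2 (full sibs share both parents — two paths of length 2: r = 2·(1/2)^2 = 1/2).
Summing one r·B term per recipient: 4·0.25·0.383 + 3·0.125·0.529 + 4·0.5·0.508 = 1.597375.
1.597375 > 0.67: the indirect benefit exceeds the cost.

Yes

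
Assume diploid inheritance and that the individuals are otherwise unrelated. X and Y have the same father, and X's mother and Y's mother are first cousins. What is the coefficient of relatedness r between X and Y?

Independent pedigree routes through distinct common ancestors add.
X and Y are related in two ways: half-sibs through their shared father (r = 1/4) and second cousins through their mothers (r = 1/32).
r = 1/4 + 1/32 = 9/32 = 0.28125.

0.28125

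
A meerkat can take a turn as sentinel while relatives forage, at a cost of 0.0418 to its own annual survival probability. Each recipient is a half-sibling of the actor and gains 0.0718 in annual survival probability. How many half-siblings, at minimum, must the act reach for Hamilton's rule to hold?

3

r to a half-sibling = 1/4 (half-sibs share one parent — one path of length 2: r = (1/2)^2 = 1/4).
Hamilton's rule: n·r·B > C  ⇒  n > C/(r·B) = 0.0418/(0.25·0.0718) = 2.329.
The smallest integer exceeding 2.329 is 3.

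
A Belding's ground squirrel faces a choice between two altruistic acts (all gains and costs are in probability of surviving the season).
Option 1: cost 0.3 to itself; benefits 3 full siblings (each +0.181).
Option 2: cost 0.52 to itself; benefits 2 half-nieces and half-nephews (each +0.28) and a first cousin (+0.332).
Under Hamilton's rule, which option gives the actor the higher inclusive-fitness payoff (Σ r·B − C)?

Option 1

Option 1: r to a full sibling = 0.5.
Option 1: Σ r·B − C = (3·0.5·0.181) − 0.3 = -0.0285.
Option 2: r to a half-niece or half-nephew = 0.125.
Option 2: r to a first cousin = 0.125.
Option 2: Σ r·B − C = (2·0.125·0.28 + 1·0.125·0.332) − 0.52 = -0.4085.
Option 1 has the higher net inclusive-fitness payoff.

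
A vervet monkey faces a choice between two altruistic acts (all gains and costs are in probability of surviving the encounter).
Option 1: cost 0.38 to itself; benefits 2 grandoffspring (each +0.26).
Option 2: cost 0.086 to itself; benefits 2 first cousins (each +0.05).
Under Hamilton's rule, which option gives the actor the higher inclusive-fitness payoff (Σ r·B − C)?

Option 1: r to a grandoffspring = 0.25.
Option 1: Σ r·B − C = (2·0.25·0.26) − 0.38 = -0.25.
Option 2: r to a first cousin = 0.125.
Option 2: Σ r·B − C = (2·0.125·0.05) − 0.086 = -0.0735.
Option 2 has the higher net inclusive-fitness payoff.

Option 2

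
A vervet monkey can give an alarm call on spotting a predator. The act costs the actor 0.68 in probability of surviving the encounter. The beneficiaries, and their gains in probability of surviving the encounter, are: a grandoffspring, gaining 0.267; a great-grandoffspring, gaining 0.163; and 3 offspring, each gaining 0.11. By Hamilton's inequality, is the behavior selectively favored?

No

Hamilton's rule: the trait is favored when the sum of r·B over every recipient exceeds the actor's cost C.
r to a grandoffspring = 0.25 (two parent–offspring links: r = (1/2)^2 = 1/4).
r to a great-grandoffspring = 0.125 (three parent–offspring links: r = (1/2)^3 = 1/8).
r to an offspring = 1/2 (one parent–offspring link: r = (1/2)^1 = 1/2).
Summing one r·B term per recipient: 1·0.25·0.267 + 1·0.125·0.163 + 3·0.5·0.11 = 0.252125.
0.252125 < 0.68: the indirect benefit is less than the cost.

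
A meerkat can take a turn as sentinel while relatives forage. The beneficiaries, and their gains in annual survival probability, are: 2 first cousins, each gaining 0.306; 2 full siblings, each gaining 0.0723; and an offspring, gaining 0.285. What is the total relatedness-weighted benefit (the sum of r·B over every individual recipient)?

0.2913

r to a first cousin = 1/8 (first cousins share one grandparent pair — two paths of length 4: r = 2·(1/2)^4 = 1/8).
r to a full sibling = 1/2 (full sibs share both parents — two paths of length 2: r = 2·(1/2)^2 = 1/2).
r to an offspring = 1/2 (one parent–offspring link: r = (1/2)^1 = 1/2).
Summing one r·B term per recipient: 2·0.125·0.306 + 2·0.5·0.0723 + 1·0.5·0.285 = 0.2913.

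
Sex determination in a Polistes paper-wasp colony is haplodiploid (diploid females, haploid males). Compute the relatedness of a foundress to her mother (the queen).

0.5

One meiotic link between diploid queen and diploid daughter: r = 1/2.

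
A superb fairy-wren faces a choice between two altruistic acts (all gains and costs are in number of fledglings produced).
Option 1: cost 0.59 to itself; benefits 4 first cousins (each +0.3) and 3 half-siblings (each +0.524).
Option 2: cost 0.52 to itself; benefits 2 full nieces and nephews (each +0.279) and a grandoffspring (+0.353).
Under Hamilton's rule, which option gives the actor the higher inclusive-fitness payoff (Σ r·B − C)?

Option 1: r to a first cousin = 0.125.
Option 1: r to a half-sibling = 0.25.
Option 1: Σ r·B − C = (4·0.125·0.3 + 3·0.25·0.524) − 0.59 = -0.047.
Option 2: r to a full niece or nephew = 0.25.
Option 2: r to a grandoffspring = 0.25.
Option 2: Σ r·B − C = (2·0.25·0.279 + 1·0.25·0.353) − 0.52 = -0.29225.
Option 1 has the higher net inclusive-fitness payoff.

Option 1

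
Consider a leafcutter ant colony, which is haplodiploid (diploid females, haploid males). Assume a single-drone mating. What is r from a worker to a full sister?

Haplodiploid full sisters inherit their father's entire haploid genome identically (contributing 1/2) and on average half of their mother's contribution (1/2 · 1/2 = 1/4); r = 1/2 + 1/4 = 3/4.

0.75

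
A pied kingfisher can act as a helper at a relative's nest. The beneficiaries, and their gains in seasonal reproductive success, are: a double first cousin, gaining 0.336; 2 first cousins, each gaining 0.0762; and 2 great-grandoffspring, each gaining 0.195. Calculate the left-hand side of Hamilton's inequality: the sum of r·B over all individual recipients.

0.1518

r to a double first cousin = 1/4 (double first cousins share both grandparent pairs — four paths of length 4: r = 4·(1/2)^4 = 1/4).
r to a first cousin = 1/8 (first cousins share one grandparent pair — two paths of length 4: r = 2·(1/2)^4 = 1/8).
r to a great-grandoffspring = 0.125 (three parent–offspring links: r = (1/2)^3 = 1/8).
Summing one r·B term per recipient: 1·0.25·0.336 + 2·0.125·0.0762 + 2·0.125·0.195 = 0.1518.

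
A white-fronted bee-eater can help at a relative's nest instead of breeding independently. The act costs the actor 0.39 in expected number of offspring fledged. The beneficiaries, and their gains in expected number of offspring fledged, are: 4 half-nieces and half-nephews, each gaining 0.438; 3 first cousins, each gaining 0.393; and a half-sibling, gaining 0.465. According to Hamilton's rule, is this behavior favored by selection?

Hamilton's rule: the trait is favored when the sum of r·B over every recipient exceeds the actor's cost C.
r to a half-niece or half-nephew = 1/8 (half-aunt/uncle↔niece/nephew: one path of length 3: r = (1/2)^3 = 1/8).
r to a first cousin = 0.125 (first cousins share one grandparent pair — two paths of length 4: r = 2·(1/2)^4 = 1/8).
r to a half-sibling = 1/4 (half-sibs share one parent — one path of length 2: r = (1/2)^2 = 1/4).
Summing one r·B term per recipient: 4·0.125·0.438 + 3·0.125·0.393 + 1·0.25·0.465 = 0.482625.
0.482625 > 0.39: the indirect benefit exceeds the cost.

Yes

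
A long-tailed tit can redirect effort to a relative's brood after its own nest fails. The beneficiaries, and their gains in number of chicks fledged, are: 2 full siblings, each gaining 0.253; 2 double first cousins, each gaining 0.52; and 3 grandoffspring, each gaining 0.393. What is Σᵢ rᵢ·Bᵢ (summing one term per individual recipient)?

r to a full sibling = 1/2 (full sibs share both parents — two paths of length 2: r = 2·(1/2)^2 = 1/2).
r to a double first cousin = 0.25 (double first cousins share both grandparent pairs — four paths of length 4: r = 4·(1/2)^4 = 1/4).
r to a grandoffspring = 1/4 (two parent–offspring links: r = (1/2)^2 = 1/4).
Summing one r·B term per recipient: 2·0.5·0.253 + 2·0.25·0.52 + 3·0.25·0.393 = 0.80775.

0.80775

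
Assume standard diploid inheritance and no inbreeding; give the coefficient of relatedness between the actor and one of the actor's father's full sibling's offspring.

0.125

Each parent–offspring link contributes a factor of 1/2, and independent paths through distinct common ancestors add.
First cousins share one grandparent pair — two paths of length 4: r = 2·(1/2)^4 = 1/8.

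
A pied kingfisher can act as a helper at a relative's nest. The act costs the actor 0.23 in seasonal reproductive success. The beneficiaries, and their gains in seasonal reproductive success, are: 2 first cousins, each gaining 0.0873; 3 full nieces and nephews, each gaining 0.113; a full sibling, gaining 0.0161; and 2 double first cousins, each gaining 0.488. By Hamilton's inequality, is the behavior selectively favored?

Hamilton's rule: the trait is favored when the sum of r·B over every recipient exceeds the actor's cost C.
r to a first cousin = 1/8 (first cousins share one grandparent pair — two paths of length 4: r = 2·(1/2)^4 = 1/8).
r to a full niece or nephew = 1/4 (full aunt/uncle↔niece/nephew: two paths of length 3 through the shared grandparent pair: r = 2·(1/2)^3 = 1/4).
r to a full sibling = 1/2 (full sibs share both parents — two paths of length 2: r = 2·(1/2)^2 = 1/2).
r to a double first cousin = 0.25 (double first cousins share both grandparent pairs — four paths of length 4: r = 4·(1/2)^4 = 1/4).
Summing one r·B term per recipient: 2·0.125·0.0873 + 3·0.25·0.113 + 1·0.5·0.0161 + 2·0.25·0.488 = 0.358625.
0.358625 > 0.23: the indirect benefit exceeds the cost.

Yes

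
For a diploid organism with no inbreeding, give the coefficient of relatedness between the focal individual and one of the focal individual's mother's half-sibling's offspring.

Each parent–offspring link contributes a factor of 1/2, and independent paths through distinct common ancestors add.
Half first cousins share one grandparent — one path of length 4: r = (1/2)^4 = 1/16.

0.0625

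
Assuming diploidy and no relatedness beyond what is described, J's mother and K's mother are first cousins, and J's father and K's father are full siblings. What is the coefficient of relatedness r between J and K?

0.15625

With two independent routes of shared ancestry, r is the sum of the two contributions.
J and K are related in two ways: second cousins through their mothers (r = 1/32) and first cousins through their fathers (r = 1/8).
r = 1/32 + 1/8 = 5/32 = 0.15625.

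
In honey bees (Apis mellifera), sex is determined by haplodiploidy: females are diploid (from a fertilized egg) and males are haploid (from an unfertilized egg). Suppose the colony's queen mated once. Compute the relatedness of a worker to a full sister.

0.75

Haplodiploid full sisters inherit their father's entire haploid genome identically (contributing 1/2) and on average half of their mother's contribution (1/2 · 1/2 = 1/4); r = 1/2 + 1/4 = 3/4.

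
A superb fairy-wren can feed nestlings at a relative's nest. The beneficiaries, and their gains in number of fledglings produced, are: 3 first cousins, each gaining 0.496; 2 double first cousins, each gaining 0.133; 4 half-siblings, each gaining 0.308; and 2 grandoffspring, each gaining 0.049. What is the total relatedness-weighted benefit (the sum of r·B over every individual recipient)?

r to a first cousin = 0.125 (first cousins share one grandparent pair — two paths of length 4: r = 2·(1/2)^4 = 1/8).
r to a double first cousin = 1/4 (double first cousins share both grandparent pairs — four paths of length 4: r = 4·(1/2)^4 = 1/4).
r to a half-sibling = 1/4 (half-sibs share one parent — one path of length 2: r = (1/2)^2 = 1/4).
r to a grandoffspring = 1/4 (two parent–offspring links: r = (1/2)^2 = 1/4).
Summing one r·B term per recipient: 3·0.125·0.496 + 2·0.25·0.133 + 4·0.25·0.308 + 2·0.25·0.049 = 0.585.

0.585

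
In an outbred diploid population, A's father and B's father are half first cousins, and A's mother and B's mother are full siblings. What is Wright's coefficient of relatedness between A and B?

Independent pedigree routes through distinct common ancestors add.
A and B are related in two ways: half second cousins through their fathers (r = 1/64) and first cousins through their mothers (r = 1/8).
r = 1/64 + 1/8 = 0.140625.

0.140625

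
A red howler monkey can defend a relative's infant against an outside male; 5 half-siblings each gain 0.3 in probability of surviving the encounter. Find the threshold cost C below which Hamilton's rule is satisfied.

r to a half-sibling = 0.25 (half-sibs share one parent — one path of length 2: r = (1/2)^2 = 1/4).
Hamilton's rule: n·r·B > C, so the trait is favored while C < n·r·B = 5·0.25·0.3 = 0.375.

0.375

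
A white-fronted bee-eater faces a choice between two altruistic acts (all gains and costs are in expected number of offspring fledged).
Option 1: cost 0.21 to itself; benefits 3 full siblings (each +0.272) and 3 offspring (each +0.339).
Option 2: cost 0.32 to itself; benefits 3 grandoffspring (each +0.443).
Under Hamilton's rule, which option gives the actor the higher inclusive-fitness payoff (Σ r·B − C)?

Option 1

Option 1: r to a full sibling = 0.5.
Option 1: r to an offspring = 0.5.
Option 1: Σ r·B − C = (3·0.5·0.272 + 3·0.5·0.339) − 0.21 = 0.7065.
Option 2: r to a grandoffspring = 0.25.
Option 2: Σ r·B − C = (3·0.25·0.443) − 0.32 = 0.01225.
Option 1 has the higher net inclusive-fitness payoff.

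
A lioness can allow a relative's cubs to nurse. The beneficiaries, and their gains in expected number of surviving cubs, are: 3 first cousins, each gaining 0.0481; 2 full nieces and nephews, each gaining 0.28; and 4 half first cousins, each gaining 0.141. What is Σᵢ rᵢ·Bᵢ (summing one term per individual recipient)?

r to a first cousin = 1/8 (first cousins share one grandparent pair — two paths of length 4: r = 2·(1/2)^4 = 1/8).
r to a full niece or nephew = 0.25 (full aunt/uncle↔niece/nephew: two paths of length 3 through the shared grandparent pair: r = 2·(1/2)^3 = 1/4).
r to a half first cousin = 0.0625 (half first cousins share one grandparent — one path of length 4: r = (1/2)^4 = 1/16).
Summing one r·B term per recipient: 3·0.125·0.0481 + 2·0.25·0.28 + 4·0.0625·0.141 = 0.1932875.

0.1932875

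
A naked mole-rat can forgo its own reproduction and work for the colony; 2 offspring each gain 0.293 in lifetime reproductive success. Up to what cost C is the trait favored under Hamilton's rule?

0.293

r to an offspring = 0.5 (one parent–offspring link: r = (1/2)^1 = 1/2).
Hamilton's rule: n·r·B > C, so the trait is favored while C < n·r·B = 2·0.5·0.293 = 0.293.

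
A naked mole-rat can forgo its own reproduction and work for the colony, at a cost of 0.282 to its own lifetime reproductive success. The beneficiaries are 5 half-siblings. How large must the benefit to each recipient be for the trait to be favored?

0.2256

r to a half-sibling = 0.25 (half-sibs share one parent — one path of length 2: r = (1/2)^2 = 1/4).
Hamilton's rule with n recipients of equal r: n·r·B > C, so B > C/(n·r) = 0.282/(5·0.25) = 0.2256.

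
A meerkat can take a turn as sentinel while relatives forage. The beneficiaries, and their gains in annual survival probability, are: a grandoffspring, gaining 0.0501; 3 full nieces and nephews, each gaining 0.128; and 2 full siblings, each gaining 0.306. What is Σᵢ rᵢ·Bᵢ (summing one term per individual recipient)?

r to a grandoffspring = 0.25 (two parent–offspring links: r = (1/2)^2 = 1/4).
r to a full niece or nephew = 1/4 (full aunt/uncle↔niece/nephew: two paths of length 3 through the shared grandparent pair: r = 2·(1/2)^3 = 1/4).
r to a full sibling = 1/2 (full sibs share both parents — two paths of length 2: r = 2·(1/2)^2 = 1/2).
Summing one r·B term per recipient: 1·0.25·0.0501 + 3·0.25·0.128 + 2·0.5·0.306 = 0.414525.

0.414525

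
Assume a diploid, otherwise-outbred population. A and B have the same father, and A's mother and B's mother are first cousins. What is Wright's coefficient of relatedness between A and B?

Independent pedigree routes through distinct common ancestors add.
A and B are related in two ways: half-sibs through their shared father (r = 1/4) and second cousins through their mothers (r = 1/32).
r = 1/4 + 1/32 = 0.28125.

0.28125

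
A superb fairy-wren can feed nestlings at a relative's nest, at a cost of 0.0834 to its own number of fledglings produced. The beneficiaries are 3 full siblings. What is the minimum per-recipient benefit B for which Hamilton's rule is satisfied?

r to a full sibling = 1/2 (full sibs share both parents — two paths of length 2: r = 2·(1/2)^2 = 1/2).
Hamilton's rule with n recipients of equal r: n·r·B > C, so B > C/(n·r) = 0.0834/(3·0.5) = 0.0556.

0.0556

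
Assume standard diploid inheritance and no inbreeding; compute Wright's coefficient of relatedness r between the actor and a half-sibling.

Each parent–offspring link contributes a factor of 1/2, and independent paths through distinct common ancestors add.
Half-sibs share one parent — one path of length 2: r = (1/2)^2 = 1/4.

0.25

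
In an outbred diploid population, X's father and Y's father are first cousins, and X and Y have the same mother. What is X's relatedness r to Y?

Wright's path rule: contributions from independent ancestry routes add.
X and Y are related in two ways: second cousins through their fathers (r = 1/32) and half-sibs through their shared mother (r = 1/4).
r = 1/32 + 1/4 = 9/32 = 0.28125.

0.28125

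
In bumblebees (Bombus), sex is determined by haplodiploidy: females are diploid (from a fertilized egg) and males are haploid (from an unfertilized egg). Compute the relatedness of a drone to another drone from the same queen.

0.5

Haploid brothers each carry a random half of the queen's diploid genome, so on average they share half: r = 1/2.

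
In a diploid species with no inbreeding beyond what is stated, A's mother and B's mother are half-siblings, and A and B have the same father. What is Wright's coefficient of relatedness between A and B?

Wright's path rule: contributions from independent ancestry routes add.
A and B are related in two ways: half first cousins through their mothers (r = 1/16) and half-sibs through their shared father (r = 1/4).
r = 1/16 + 1/4 = 0.3125.

0.3125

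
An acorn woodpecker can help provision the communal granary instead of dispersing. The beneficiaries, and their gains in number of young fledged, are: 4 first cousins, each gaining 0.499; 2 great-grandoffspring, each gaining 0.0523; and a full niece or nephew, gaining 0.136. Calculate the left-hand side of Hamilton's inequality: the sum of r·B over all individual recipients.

0.296575

r to a first cousin = 1/8 (first cousins share one grandparent pair — two paths of length 4: r = 2·(1/2)^4 = 1/8).
r to a great-grandoffspring = 0.125 (three parent–offspring links: r = (1/2)^3 = 1/8).
r to a full niece or nephew = 1/4 (full aunt/uncle↔niece/nephew: two paths of length 3 through the shared grandparent pair: r = 2·(1/2)^3 = 1/4).
Summing one r·B term per recipient: 4·0.125·0.499 + 2·0.125·0.0523 + 1·0.25·0.136 = 0.296575.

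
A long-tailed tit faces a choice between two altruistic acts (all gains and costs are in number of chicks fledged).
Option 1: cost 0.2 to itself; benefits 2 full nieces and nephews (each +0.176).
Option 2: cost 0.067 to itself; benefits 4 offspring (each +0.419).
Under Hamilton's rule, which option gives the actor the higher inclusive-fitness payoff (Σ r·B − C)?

Option 2

Option 1: r to a full niece or nephew = 0.25.
Option 1: Σ r·B − C = (2·0.25·0.176) − 0.2 = -0.112.
Option 2: r to an offspring = 0.5.
Option 2: Σ r·B − C = (4·0.5·0.419) − 0.067 = 0.771.
Option 2 has the higher net inclusive-fitness payoff.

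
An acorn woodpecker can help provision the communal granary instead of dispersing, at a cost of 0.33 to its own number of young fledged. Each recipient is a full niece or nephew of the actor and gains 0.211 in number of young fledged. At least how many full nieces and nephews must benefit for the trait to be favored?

7

r to a full niece or nephew = 0.25 (full aunt/uncle↔niece/nephew: two paths of length 3 through the shared grandparent pair: r = 2·(1/2)^3 = 1/4).
Hamilton's rule: n·r·B > C  ⇒  n > C/(r·B) = 0.33/(0.25·0.211) = 6.256.
The smallest integer exceeding 6.256 is 7.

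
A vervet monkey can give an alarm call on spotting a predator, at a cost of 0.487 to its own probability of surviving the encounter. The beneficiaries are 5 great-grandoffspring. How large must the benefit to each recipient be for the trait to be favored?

r to a great-grandoffspring = 1/8 (three parent–offspring links: r = (1/2)^3 = 1/8).
Hamilton's rule with n recipients of equal r: n·r·B > C, so B > C/(n·r) = 0.487/(5·0.125) = 0.7792.

0.7792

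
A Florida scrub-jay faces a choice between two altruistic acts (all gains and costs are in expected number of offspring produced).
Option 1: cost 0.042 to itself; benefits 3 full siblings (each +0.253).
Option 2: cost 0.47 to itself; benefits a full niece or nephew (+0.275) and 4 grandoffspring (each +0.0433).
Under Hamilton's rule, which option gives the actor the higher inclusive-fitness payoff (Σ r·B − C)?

Option 1: r to a full sibling = 0.5.
Option 1: Σ r·B − C = (3·0.5·0.253) − 0.042 = 0.3375.
Option 2: r to a full niece or nephew = 0.25.
Option 2: r to a grandoffspring = 0.25.
Option 2: Σ r·B − C = (1·0.25·0.275 + 4·0.25·0.0433) − 0.47 = -0.35795.
Option 1 has the higher net inclusive-fitness payoff.

Option 1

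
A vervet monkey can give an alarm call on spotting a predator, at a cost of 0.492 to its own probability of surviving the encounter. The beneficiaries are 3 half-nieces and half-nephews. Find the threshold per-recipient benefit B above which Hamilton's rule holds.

r to a half-niece or half-nephew = 1/8 (half-aunt/uncle↔niece/nephew: one path of length 3: r = (1/2)^3 = 1/8).
Hamilton's rule with n recipients of equal r: n·r·B > C, so B > C/(n·r) = 0.492/(3·0.125) = 1.312.

1.312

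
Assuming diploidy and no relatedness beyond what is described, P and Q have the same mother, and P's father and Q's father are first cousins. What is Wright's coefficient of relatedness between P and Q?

With two independent routes of shared ancestry, r is the sum of the two contributions.
P and Q are related in two ways: half-sibs through their shared mother (r = 1/4) and second cousins through their fathers (r = 1/32).
r = 1/4 + 1/32 = 0.28125.

0.28125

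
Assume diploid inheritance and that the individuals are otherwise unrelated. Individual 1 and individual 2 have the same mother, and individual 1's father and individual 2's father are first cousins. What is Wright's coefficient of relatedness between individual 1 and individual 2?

Wright's path rule: contributions from independent ancestry routes add.
Individual 1 and individual 2 are related in two ways: half-sibs through their shared mother (r = 1/4) and second cousins through their fathers (r = 1/32).
r = 1/4 + 1/32 = 0.28125.

0.28125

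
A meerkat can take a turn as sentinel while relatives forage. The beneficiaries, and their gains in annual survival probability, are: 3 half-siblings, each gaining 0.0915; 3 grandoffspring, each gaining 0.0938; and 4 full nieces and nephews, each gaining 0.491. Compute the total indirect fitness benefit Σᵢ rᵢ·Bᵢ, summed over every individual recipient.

0.629975

r to a half-sibling = 1/4 (half-sibs share one parent — one path of length 2: r = (1/2)^2 = 1/4).
r to a grandoffspring = 0.25 (two parent–offspring links: r = (1/2)^2 = 1/4).
r to a full niece or nephew = 1/4 (full aunt/uncle↔niece/nephew: two paths of length 3 through the shared grandparent pair: r = 2·(1/2)^3 = 1/4).
Summing one r·B term per recipient: 3·0.25·0.0915 + 3·0.25·0.0938 + 4·0.25·0.491 = 0.629975.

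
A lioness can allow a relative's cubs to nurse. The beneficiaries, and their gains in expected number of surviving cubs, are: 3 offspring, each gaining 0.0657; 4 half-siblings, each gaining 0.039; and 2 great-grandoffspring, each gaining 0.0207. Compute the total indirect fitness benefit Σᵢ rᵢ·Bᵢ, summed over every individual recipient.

0.142725

r to an offspring = 0.5 (one parent–offspring link: r = (1/2)^1 = 1/2).
r to a half-sibling = 1/4 (half-sibs share one parent — one path of length 2: r = (1/2)^2 = 1/4).
r to a great-grandoffspring = 0.125 (three parent–offspring links: r = (1/2)^3 = 1/8).
Summing one r·B term per recipient: 3·0.5·0.0657 + 4·0.25·0.039 + 2·0.125·0.0207 = 0.142725.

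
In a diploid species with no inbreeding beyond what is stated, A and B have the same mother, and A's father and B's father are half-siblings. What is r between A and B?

0.3125

Wright's path rule: contributions from independent ancestry routes add.
A and B are related in two ways: half-sibs through their shared mother (r = 1/4) and half first cousins through their fathers (r = 1/16).
r = 1/4 + 1/16 = 0.3125.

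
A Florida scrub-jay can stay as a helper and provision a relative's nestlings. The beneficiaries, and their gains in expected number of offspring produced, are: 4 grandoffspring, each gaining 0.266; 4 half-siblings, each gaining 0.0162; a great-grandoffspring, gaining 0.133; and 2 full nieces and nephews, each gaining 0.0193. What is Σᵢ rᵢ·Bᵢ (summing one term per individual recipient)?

r to a grandoffspring = 0.25 (two parent–offspring links: r = (1/2)^2 = 1/4).
r to a half-sibling = 1/4 (half-sibs share one parent — one path of length 2: r = (1/2)^2 = 1/4).
r to a great-grandoffspring = 0.125 (three parent–offspring links: r = (1/2)^3 = 1/8).
r to a full niece or nephew = 0.25 (full aunt/uncle↔niece/nephew: two paths of length 3 through the shared grandparent pair: r = 2·(1/2)^3 = 1/4).
Summing one r·B term per recipient: 4·0.25·0.266 + 4·0.25·0.0162 + 1·0.125·0.133 + 2·0.25·0.0193 = 0.308475.

0.308475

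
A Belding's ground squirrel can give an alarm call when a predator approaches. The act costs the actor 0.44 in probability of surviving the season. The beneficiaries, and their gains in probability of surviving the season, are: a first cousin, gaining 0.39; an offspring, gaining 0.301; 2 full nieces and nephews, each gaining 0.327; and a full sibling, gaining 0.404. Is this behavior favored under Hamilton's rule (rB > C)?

Yes

Hamilton's rule: the trait is favored when the sum of r·B over every recipient exceeds the actor's cost C.
r to a first cousin = 0.125 (first cousins share one grandparent pair — two paths of length 4: r = 2·(1/2)^4 = 1/8).
r to an offspring = 1/2 (one parent–offspring link: r = (1/2)^1 = 1/2).
r to a full niece or nephew = 1/4 (full aunt/uncle↔niece/nephew: two paths of length 3 through the shared grandparent pair: r = 2·(1/2)^3 = 1/4).
r to a full sibling = 1/2 (full sibs share both parents — two paths of length 2: r = 2·(1/2)^2 = 1/2).
Summing one r·B term per recipient: 1·0.125·0.39 + 1·0.5·0.301 + 2·0.25·0.327 + 1·0.5·0.404 = 0.56475.
0.56475 > 0.44: the indirect benefit exceeds the cost.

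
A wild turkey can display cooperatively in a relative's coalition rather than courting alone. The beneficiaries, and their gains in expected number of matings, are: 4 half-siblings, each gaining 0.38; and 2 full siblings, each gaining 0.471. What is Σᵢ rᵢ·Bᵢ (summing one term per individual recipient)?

0.851

r to a half-sibling = 0.25 (half-sibs share one parent — one path of length 2: r = (1/2)^2 = 1/4).
r to a full sibling = 1/2 (full sibs share both parents — two paths of length 2: r = 2·(1/2)^2 = 1/2).
Summing one r·B term per recipient: 4·0.25·0.38 + 2·0.5·0.471 = 0.851.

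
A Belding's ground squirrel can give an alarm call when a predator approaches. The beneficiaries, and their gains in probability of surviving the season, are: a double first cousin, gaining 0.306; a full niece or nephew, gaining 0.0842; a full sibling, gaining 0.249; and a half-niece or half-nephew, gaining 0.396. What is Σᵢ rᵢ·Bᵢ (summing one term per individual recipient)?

0.27155

r to a double first cousin = 0.25 (double first cousins share both grandparent pairs — four paths of length 4: r = 4·(1/2)^4 = 1/4).
r to a full niece or nephew = 1/4 (full aunt/uncle↔niece/nephew: two paths of length 3 through the shared grandparent pair: r = 2·(1/2)^3 = 1/4).
r to a full sibling = 1/2 (full sibs share both parents — two paths of length 2: r = 2·(1/2)^2 = 1/2).
r to a half-niece or half-nephew = 1/8 (half-aunt/uncle↔niece/nephew: one path of length 3: r = (1/2)^3 = 1/8).
Summing one r·B term per recipient: 1·0.25·0.306 + 1·0.25·0.0842 + 1·0.5·0.249 + 1·0.125·0.396 = 0.27155.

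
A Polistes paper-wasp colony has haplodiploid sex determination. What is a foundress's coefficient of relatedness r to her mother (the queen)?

0.5

One meiotic link between diploid queen and diploid daughter: r = 1/2.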